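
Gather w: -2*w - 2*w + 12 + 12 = 24 - 4*w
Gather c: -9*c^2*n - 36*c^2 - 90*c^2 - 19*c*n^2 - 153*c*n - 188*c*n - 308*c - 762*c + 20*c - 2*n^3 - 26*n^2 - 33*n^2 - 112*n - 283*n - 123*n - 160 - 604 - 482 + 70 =c^2*(-9*n - 126) + c*(-19*n^2 - 341*n - 1050) - 2*n^3 - 59*n^2 - 518*n - 1176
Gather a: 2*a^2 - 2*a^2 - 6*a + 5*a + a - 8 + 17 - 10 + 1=0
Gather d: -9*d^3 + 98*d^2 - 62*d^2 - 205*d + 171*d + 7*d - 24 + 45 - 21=-9*d^3 + 36*d^2 - 27*d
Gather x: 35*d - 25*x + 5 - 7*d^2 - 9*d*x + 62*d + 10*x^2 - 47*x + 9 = -7*d^2 + 97*d + 10*x^2 + x*(-9*d - 72) + 14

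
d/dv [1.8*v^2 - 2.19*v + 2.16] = 3.6*v - 2.19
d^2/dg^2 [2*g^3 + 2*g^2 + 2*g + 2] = 12*g + 4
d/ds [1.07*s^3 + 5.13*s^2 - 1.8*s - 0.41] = 3.21*s^2 + 10.26*s - 1.8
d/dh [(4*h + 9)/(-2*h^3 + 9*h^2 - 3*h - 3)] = (16*h^3 + 18*h^2 - 162*h + 15)/(4*h^6 - 36*h^5 + 93*h^4 - 42*h^3 - 45*h^2 + 18*h + 9)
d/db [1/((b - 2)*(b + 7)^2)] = ((2 - b)*(b + 7) - 2*(b - 2)^2)/((b - 2)^3*(b + 7)^3)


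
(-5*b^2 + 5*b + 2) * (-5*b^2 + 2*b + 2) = 25*b^4 - 35*b^3 - 10*b^2 + 14*b + 4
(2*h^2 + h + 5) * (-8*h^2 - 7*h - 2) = -16*h^4 - 22*h^3 - 51*h^2 - 37*h - 10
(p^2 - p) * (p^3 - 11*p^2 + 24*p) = p^5 - 12*p^4 + 35*p^3 - 24*p^2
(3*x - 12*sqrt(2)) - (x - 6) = 2*x - 12*sqrt(2) + 6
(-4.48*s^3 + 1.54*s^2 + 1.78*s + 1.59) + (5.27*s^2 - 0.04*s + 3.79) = -4.48*s^3 + 6.81*s^2 + 1.74*s + 5.38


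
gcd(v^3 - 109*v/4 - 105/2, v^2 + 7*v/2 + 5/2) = v + 5/2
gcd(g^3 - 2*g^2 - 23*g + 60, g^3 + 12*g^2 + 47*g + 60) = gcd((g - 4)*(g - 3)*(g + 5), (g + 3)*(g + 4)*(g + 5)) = g + 5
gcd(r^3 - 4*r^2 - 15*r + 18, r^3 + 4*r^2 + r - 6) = r^2 + 2*r - 3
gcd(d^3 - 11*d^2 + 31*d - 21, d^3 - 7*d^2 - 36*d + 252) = d - 7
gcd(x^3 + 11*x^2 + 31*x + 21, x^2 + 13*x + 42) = x + 7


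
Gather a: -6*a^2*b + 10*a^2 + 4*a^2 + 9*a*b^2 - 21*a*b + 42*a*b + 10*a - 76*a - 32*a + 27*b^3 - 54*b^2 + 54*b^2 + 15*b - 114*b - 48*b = a^2*(14 - 6*b) + a*(9*b^2 + 21*b - 98) + 27*b^3 - 147*b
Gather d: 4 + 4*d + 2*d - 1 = 6*d + 3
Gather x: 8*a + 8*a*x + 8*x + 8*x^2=8*a + 8*x^2 + x*(8*a + 8)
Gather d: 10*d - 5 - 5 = 10*d - 10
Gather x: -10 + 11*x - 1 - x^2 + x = -x^2 + 12*x - 11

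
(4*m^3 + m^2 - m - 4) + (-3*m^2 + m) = 4*m^3 - 2*m^2 - 4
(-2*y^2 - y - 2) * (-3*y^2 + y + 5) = 6*y^4 + y^3 - 5*y^2 - 7*y - 10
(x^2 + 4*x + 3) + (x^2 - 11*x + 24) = 2*x^2 - 7*x + 27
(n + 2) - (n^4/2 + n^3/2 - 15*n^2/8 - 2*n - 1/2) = -n^4/2 - n^3/2 + 15*n^2/8 + 3*n + 5/2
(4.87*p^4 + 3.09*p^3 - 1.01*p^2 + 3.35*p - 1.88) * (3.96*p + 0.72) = 19.2852*p^5 + 15.7428*p^4 - 1.7748*p^3 + 12.5388*p^2 - 5.0328*p - 1.3536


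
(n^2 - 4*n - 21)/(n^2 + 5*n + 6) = (n - 7)/(n + 2)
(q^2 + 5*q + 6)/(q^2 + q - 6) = (q + 2)/(q - 2)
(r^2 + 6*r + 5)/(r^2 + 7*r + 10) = (r + 1)/(r + 2)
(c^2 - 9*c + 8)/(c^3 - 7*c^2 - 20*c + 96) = (c - 1)/(c^2 + c - 12)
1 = 1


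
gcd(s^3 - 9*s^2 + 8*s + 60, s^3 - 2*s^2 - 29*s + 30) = s - 6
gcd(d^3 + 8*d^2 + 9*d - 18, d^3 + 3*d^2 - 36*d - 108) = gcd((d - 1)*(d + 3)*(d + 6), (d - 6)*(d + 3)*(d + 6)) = d^2 + 9*d + 18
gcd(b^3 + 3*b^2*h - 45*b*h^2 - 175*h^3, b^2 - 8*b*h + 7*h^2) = b - 7*h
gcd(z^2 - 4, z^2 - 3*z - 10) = z + 2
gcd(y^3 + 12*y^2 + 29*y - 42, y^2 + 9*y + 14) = y + 7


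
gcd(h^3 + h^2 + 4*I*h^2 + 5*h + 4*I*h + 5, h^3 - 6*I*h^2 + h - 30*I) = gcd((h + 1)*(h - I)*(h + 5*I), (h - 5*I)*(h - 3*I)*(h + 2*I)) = 1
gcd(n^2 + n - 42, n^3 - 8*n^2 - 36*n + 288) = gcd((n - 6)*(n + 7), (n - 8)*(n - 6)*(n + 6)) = n - 6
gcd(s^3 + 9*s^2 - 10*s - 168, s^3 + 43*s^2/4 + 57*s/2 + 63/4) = s + 7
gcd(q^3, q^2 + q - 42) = 1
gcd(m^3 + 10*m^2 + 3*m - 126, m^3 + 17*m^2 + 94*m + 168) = m^2 + 13*m + 42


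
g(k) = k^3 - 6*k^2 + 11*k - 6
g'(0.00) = 11.00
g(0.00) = -6.00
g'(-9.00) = 362.00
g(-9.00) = -1320.00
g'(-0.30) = 14.87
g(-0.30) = -9.87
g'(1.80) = -0.88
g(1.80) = 0.19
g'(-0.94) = 24.93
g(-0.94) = -22.47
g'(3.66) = 7.27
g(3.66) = 2.91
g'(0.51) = 5.66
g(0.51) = -1.82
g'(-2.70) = 65.27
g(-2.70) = -99.12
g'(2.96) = 1.76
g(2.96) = -0.08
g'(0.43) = 6.39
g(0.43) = -2.30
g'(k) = 3*k^2 - 12*k + 11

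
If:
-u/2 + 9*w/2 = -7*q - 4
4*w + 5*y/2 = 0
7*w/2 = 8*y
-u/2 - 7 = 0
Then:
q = -11/7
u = -14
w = 0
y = 0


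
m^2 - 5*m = m*(m - 5)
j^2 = j^2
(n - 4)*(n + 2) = n^2 - 2*n - 8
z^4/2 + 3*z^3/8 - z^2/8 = z^2*(z/2 + 1/2)*(z - 1/4)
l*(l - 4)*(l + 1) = l^3 - 3*l^2 - 4*l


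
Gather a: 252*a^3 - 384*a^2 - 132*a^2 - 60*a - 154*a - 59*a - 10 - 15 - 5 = 252*a^3 - 516*a^2 - 273*a - 30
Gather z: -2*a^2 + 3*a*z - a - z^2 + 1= -2*a^2 + 3*a*z - a - z^2 + 1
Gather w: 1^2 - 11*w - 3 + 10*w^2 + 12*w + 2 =10*w^2 + w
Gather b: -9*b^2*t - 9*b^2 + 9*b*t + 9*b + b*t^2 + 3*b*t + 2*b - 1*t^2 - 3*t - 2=b^2*(-9*t - 9) + b*(t^2 + 12*t + 11) - t^2 - 3*t - 2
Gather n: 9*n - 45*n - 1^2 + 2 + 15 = 16 - 36*n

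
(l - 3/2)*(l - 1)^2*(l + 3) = l^4 - l^3/2 - 13*l^2/2 + 21*l/2 - 9/2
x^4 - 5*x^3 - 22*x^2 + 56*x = x*(x - 7)*(x - 2)*(x + 4)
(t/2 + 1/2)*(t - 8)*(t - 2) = t^3/2 - 9*t^2/2 + 3*t + 8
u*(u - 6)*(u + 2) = u^3 - 4*u^2 - 12*u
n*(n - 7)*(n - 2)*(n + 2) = n^4 - 7*n^3 - 4*n^2 + 28*n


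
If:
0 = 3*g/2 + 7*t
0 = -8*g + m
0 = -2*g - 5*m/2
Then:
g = 0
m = 0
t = 0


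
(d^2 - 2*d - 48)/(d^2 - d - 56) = (d + 6)/(d + 7)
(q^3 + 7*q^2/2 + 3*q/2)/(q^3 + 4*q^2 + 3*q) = (q + 1/2)/(q + 1)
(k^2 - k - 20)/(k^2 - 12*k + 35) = (k + 4)/(k - 7)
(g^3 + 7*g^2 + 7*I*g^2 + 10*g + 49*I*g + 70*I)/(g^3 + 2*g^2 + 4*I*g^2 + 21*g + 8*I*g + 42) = (g + 5)/(g - 3*I)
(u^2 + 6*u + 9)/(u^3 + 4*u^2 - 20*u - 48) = (u^2 + 6*u + 9)/(u^3 + 4*u^2 - 20*u - 48)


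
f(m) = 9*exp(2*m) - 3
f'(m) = 18*exp(2*m)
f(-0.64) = -0.50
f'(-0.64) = 5.00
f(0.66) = 30.69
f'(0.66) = 67.38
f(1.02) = 66.22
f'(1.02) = 138.43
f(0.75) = 37.34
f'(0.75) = 80.67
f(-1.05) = -1.90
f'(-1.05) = 2.20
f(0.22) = 10.97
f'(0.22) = 27.95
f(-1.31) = -2.34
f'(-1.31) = 1.31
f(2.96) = 3348.71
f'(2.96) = 6703.41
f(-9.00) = -3.00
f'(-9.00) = 0.00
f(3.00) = 3627.86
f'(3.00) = 7261.72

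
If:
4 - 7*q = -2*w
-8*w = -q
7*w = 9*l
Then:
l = 14/243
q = 16/27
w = 2/27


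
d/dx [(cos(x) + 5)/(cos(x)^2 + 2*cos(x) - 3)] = (cos(x)^2 + 10*cos(x) + 13)*sin(x)/(cos(x)^2 + 2*cos(x) - 3)^2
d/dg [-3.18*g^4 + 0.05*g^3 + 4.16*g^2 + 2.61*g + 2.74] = -12.72*g^3 + 0.15*g^2 + 8.32*g + 2.61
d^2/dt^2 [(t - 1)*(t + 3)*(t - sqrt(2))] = 6*t - 2*sqrt(2) + 4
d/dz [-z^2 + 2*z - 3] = 2 - 2*z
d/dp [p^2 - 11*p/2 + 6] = 2*p - 11/2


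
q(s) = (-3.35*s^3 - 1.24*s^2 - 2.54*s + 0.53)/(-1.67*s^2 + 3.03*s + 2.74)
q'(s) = (3.34*s - 3.03)*(-3.35*s^3 - 1.24*s^2 - 2.54*s + 0.53)/(-1.67*s^2 + 3.03*s + 2.74)^2 + (-10.05*s^2 - 2.48*s - 2.54)/(-1.67*s^2 + 3.03*s + 2.74) = (5.5945*s^4 - 20.301*s^3 - 35.536*s^2 - 5.025*s - 8.5655)/(2.7889*s^4 - 10.1202*s^3 + 0.0292999999999992*s^2 + 16.6044*s + 7.5076)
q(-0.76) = -6.10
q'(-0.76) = -52.11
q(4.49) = 19.58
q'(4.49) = -1.04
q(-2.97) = -4.04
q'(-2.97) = 1.50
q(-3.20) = -4.40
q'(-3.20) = 1.55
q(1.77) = -9.20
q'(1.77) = -22.62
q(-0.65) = 39.69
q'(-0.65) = -3259.45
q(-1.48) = -2.30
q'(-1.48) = 0.47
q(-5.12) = -7.62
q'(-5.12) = 1.77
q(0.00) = 0.19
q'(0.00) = -1.14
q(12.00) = 29.78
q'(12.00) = 1.87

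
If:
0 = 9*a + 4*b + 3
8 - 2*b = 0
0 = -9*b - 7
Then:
No Solution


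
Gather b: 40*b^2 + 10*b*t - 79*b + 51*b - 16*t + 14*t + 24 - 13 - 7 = 40*b^2 + b*(10*t - 28) - 2*t + 4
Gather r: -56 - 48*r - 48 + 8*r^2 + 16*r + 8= 8*r^2 - 32*r - 96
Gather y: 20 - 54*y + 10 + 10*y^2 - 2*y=10*y^2 - 56*y + 30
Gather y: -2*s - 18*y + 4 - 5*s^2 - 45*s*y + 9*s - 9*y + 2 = -5*s^2 + 7*s + y*(-45*s - 27) + 6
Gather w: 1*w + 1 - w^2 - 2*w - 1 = -w^2 - w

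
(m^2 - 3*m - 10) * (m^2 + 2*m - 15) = m^4 - m^3 - 31*m^2 + 25*m + 150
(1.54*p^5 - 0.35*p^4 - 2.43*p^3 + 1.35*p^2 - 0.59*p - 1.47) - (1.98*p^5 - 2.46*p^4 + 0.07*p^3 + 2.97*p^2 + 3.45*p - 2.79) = -0.44*p^5 + 2.11*p^4 - 2.5*p^3 - 1.62*p^2 - 4.04*p + 1.32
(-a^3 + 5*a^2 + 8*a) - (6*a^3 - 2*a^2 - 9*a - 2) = -7*a^3 + 7*a^2 + 17*a + 2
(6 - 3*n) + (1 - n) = 7 - 4*n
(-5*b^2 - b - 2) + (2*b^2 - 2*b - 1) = -3*b^2 - 3*b - 3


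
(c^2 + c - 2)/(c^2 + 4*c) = (c^2 + c - 2)/(c*(c + 4))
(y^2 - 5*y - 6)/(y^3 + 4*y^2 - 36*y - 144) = (y + 1)/(y^2 + 10*y + 24)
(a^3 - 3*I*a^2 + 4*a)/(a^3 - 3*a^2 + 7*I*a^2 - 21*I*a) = (a^2 - 3*I*a + 4)/(a^2 + a*(-3 + 7*I) - 21*I)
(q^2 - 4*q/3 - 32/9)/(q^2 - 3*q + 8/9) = (3*q + 4)/(3*q - 1)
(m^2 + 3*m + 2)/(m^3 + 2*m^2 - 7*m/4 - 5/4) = 4*(m^2 + 3*m + 2)/(4*m^3 + 8*m^2 - 7*m - 5)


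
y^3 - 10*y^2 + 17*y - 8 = (y - 8)*(y - 1)^2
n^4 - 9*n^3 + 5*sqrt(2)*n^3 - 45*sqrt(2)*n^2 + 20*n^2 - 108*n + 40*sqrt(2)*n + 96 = (n - 8)*(n - 1)*(n + 2*sqrt(2))*(n + 3*sqrt(2))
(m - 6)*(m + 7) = m^2 + m - 42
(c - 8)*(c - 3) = c^2 - 11*c + 24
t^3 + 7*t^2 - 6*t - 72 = (t - 3)*(t + 4)*(t + 6)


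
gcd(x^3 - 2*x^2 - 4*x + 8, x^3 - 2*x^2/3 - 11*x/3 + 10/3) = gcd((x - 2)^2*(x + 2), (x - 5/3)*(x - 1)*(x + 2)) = x + 2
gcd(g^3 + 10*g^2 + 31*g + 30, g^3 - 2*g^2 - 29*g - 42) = g^2 + 5*g + 6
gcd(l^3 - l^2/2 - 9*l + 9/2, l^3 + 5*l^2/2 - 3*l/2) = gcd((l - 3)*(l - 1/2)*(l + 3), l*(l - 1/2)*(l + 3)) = l^2 + 5*l/2 - 3/2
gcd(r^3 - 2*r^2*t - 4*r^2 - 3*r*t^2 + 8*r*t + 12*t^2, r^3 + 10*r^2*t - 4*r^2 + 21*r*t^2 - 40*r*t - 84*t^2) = r - 4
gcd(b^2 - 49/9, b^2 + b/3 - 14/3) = b + 7/3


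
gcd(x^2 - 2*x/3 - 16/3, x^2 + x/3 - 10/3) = x + 2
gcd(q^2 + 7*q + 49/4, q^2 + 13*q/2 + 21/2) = q + 7/2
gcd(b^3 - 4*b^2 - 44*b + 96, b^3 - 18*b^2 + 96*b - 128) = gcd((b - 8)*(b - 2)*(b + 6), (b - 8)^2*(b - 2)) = b^2 - 10*b + 16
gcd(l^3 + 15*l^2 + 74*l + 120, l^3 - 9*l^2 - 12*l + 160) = l + 4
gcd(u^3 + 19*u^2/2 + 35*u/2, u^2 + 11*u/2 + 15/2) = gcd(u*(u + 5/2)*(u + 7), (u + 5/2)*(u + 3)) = u + 5/2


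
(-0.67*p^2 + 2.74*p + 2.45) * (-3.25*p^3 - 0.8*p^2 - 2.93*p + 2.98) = 2.1775*p^5 - 8.369*p^4 - 8.1914*p^3 - 11.9848*p^2 + 0.9867*p + 7.301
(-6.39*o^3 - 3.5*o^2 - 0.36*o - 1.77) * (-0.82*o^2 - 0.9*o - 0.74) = 5.2398*o^5 + 8.621*o^4 + 8.1738*o^3 + 4.3654*o^2 + 1.8594*o + 1.3098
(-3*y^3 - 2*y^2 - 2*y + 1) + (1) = -3*y^3 - 2*y^2 - 2*y + 2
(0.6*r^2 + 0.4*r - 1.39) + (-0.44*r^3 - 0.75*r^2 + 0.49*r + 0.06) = -0.44*r^3 - 0.15*r^2 + 0.89*r - 1.33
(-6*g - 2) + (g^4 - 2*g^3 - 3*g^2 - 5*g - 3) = g^4 - 2*g^3 - 3*g^2 - 11*g - 5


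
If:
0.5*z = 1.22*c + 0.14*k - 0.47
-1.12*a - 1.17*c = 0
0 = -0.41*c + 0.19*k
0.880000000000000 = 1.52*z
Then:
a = -0.52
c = 0.50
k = 1.08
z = 0.58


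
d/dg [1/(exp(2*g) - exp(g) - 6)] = (1 - 2*exp(g))*exp(g)/(-exp(2*g) + exp(g) + 6)^2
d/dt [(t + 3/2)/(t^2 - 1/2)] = 2*(2*t^2 - 2*t*(2*t + 3) - 1)/(2*t^2 - 1)^2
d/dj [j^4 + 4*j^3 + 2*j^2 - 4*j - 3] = 4*j^3 + 12*j^2 + 4*j - 4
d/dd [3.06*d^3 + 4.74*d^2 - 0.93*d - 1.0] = 9.18*d^2 + 9.48*d - 0.93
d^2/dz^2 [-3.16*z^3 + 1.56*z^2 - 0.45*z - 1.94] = 3.12 - 18.96*z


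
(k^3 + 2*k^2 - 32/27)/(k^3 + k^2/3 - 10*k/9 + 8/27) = (3*k + 4)/(3*k - 1)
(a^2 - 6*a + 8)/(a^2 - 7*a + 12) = (a - 2)/(a - 3)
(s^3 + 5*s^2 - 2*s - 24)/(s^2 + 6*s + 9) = (s^2 + 2*s - 8)/(s + 3)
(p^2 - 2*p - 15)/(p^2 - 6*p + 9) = (p^2 - 2*p - 15)/(p^2 - 6*p + 9)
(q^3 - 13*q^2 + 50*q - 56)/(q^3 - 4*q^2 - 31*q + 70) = (q - 4)/(q + 5)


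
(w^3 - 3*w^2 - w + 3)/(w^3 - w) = (w - 3)/w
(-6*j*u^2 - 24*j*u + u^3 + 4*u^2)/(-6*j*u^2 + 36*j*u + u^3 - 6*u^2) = (u + 4)/(u - 6)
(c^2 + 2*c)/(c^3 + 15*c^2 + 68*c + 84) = c/(c^2 + 13*c + 42)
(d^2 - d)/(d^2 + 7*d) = (d - 1)/(d + 7)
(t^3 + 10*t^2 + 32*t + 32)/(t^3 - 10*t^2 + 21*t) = (t^3 + 10*t^2 + 32*t + 32)/(t*(t^2 - 10*t + 21))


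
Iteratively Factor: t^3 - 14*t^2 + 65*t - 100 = (t - 4)*(t^2 - 10*t + 25) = (t - 5)*(t - 4)*(t - 5)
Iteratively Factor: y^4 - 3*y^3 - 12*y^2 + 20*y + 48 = (y - 4)*(y^3 + y^2 - 8*y - 12) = (y - 4)*(y - 3)*(y^2 + 4*y + 4) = (y - 4)*(y - 3)*(y + 2)*(y + 2)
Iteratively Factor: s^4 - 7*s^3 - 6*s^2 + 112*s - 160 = (s - 5)*(s^3 - 2*s^2 - 16*s + 32) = (s - 5)*(s - 2)*(s^2 - 16) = (s - 5)*(s - 2)*(s + 4)*(s - 4)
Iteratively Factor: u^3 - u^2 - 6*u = (u - 3)*(u^2 + 2*u) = (u - 3)*(u + 2)*(u)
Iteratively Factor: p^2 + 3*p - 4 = (p - 1)*(p + 4)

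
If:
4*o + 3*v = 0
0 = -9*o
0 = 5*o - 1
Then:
No Solution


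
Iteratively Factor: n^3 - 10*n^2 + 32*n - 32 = (n - 2)*(n^2 - 8*n + 16) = (n - 4)*(n - 2)*(n - 4)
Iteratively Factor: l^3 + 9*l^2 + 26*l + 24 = (l + 4)*(l^2 + 5*l + 6) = (l + 3)*(l + 4)*(l + 2)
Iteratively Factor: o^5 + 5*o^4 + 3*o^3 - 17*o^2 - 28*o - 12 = (o - 2)*(o^4 + 7*o^3 + 17*o^2 + 17*o + 6) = (o - 2)*(o + 1)*(o^3 + 6*o^2 + 11*o + 6) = (o - 2)*(o + 1)*(o + 2)*(o^2 + 4*o + 3) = (o - 2)*(o + 1)^2*(o + 2)*(o + 3)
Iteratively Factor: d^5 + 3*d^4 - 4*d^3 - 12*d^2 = (d)*(d^4 + 3*d^3 - 4*d^2 - 12*d) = d*(d + 2)*(d^3 + d^2 - 6*d) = d*(d - 2)*(d + 2)*(d^2 + 3*d) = d^2*(d - 2)*(d + 2)*(d + 3)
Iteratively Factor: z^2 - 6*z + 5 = (z - 5)*(z - 1)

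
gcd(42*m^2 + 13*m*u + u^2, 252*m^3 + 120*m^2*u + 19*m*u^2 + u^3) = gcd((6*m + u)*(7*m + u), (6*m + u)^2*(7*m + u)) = 42*m^2 + 13*m*u + u^2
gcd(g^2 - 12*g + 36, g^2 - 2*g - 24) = g - 6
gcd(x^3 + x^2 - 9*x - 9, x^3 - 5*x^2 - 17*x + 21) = x + 3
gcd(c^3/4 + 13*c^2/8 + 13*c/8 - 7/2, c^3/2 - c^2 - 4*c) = 1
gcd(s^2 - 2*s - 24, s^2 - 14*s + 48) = s - 6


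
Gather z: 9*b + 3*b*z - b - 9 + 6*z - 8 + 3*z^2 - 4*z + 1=8*b + 3*z^2 + z*(3*b + 2) - 16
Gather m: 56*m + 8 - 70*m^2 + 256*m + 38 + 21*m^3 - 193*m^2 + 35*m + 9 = 21*m^3 - 263*m^2 + 347*m + 55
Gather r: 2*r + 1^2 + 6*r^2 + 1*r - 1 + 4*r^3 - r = 4*r^3 + 6*r^2 + 2*r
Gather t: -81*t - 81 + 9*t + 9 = -72*t - 72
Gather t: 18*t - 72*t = -54*t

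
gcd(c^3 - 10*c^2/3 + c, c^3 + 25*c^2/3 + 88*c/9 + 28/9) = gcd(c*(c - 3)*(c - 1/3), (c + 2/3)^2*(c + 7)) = 1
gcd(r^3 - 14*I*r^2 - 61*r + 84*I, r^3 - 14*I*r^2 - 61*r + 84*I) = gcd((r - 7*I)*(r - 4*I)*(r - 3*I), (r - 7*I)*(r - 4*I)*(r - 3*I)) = r^3 - 14*I*r^2 - 61*r + 84*I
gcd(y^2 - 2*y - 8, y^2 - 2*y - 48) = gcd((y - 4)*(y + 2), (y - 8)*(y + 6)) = 1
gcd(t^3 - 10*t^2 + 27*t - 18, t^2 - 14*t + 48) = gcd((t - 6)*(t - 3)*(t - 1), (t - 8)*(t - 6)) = t - 6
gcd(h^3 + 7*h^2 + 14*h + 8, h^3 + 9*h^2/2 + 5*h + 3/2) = h + 1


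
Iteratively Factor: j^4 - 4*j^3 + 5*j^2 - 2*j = (j - 1)*(j^3 - 3*j^2 + 2*j) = j*(j - 1)*(j^2 - 3*j + 2) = j*(j - 1)^2*(j - 2)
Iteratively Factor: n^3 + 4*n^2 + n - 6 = (n + 2)*(n^2 + 2*n - 3) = (n + 2)*(n + 3)*(n - 1)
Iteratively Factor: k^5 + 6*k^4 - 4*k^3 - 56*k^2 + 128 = (k + 2)*(k^4 + 4*k^3 - 12*k^2 - 32*k + 64) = (k + 2)*(k + 4)*(k^3 - 12*k + 16) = (k - 2)*(k + 2)*(k + 4)*(k^2 + 2*k - 8) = (k - 2)^2*(k + 2)*(k + 4)*(k + 4)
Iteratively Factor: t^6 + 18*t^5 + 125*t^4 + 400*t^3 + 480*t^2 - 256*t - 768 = (t - 1)*(t^5 + 19*t^4 + 144*t^3 + 544*t^2 + 1024*t + 768) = (t - 1)*(t + 3)*(t^4 + 16*t^3 + 96*t^2 + 256*t + 256) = (t - 1)*(t + 3)*(t + 4)*(t^3 + 12*t^2 + 48*t + 64) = (t - 1)*(t + 3)*(t + 4)^2*(t^2 + 8*t + 16) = (t - 1)*(t + 3)*(t + 4)^3*(t + 4)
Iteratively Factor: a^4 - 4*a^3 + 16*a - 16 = (a - 2)*(a^3 - 2*a^2 - 4*a + 8) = (a - 2)*(a + 2)*(a^2 - 4*a + 4) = (a - 2)^2*(a + 2)*(a - 2)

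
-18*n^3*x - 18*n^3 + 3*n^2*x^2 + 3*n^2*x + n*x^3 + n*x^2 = (-3*n + x)*(6*n + x)*(n*x + n)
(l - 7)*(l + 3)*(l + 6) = l^3 + 2*l^2 - 45*l - 126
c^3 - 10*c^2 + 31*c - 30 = (c - 5)*(c - 3)*(c - 2)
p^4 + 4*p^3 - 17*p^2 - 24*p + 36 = (p - 3)*(p - 1)*(p + 2)*(p + 6)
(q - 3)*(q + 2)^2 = q^3 + q^2 - 8*q - 12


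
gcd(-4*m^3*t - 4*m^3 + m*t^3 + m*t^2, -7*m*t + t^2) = 1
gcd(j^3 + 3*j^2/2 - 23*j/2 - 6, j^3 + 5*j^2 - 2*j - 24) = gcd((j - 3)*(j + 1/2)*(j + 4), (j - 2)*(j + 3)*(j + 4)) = j + 4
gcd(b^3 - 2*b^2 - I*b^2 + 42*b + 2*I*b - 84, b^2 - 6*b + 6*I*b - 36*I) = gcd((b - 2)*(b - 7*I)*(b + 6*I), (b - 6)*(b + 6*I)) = b + 6*I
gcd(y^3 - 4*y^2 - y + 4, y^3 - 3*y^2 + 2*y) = y - 1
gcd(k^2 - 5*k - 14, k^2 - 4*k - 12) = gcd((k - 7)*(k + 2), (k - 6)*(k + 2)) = k + 2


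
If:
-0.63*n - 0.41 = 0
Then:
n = -0.65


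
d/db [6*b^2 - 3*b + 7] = 12*b - 3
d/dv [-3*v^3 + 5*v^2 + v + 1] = -9*v^2 + 10*v + 1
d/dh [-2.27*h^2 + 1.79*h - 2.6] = 1.79 - 4.54*h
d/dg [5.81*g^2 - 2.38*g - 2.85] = 11.62*g - 2.38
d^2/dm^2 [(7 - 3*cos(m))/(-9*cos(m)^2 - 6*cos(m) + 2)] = 18*(-243*(1 - cos(2*m))^2*cos(m) + 270*(1 - cos(2*m))^2 - 346*cos(m) + 484*cos(2*m) - 72*cos(3*m) + 54*cos(5*m) - 900)/(12*cos(m) + 9*cos(2*m) + 5)^3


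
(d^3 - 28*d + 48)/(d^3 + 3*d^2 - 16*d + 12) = (d - 4)/(d - 1)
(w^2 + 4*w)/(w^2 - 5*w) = (w + 4)/(w - 5)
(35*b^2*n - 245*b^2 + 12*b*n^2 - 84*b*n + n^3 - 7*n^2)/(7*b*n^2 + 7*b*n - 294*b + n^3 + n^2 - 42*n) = (5*b*n - 35*b + n^2 - 7*n)/(n^2 + n - 42)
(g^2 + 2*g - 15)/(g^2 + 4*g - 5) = (g - 3)/(g - 1)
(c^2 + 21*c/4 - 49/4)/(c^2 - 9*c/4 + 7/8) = 2*(c + 7)/(2*c - 1)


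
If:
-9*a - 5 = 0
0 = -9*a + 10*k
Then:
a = -5/9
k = -1/2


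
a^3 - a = a*(a - 1)*(a + 1)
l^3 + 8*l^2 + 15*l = l*(l + 3)*(l + 5)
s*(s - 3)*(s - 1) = s^3 - 4*s^2 + 3*s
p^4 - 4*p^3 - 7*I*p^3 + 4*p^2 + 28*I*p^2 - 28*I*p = p*(p - 2)^2*(p - 7*I)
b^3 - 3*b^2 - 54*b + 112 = (b - 8)*(b - 2)*(b + 7)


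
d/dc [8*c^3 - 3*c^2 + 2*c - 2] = 24*c^2 - 6*c + 2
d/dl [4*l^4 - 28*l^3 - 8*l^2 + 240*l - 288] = 16*l^3 - 84*l^2 - 16*l + 240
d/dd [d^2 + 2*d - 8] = 2*d + 2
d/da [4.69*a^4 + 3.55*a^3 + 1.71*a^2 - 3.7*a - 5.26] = 18.76*a^3 + 10.65*a^2 + 3.42*a - 3.7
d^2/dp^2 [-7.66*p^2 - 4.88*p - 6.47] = -15.3200000000000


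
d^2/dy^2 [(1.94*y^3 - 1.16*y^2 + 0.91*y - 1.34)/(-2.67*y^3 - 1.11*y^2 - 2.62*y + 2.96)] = (2.8421709430404e-14*y^7 + 28.038204*y^6 + 42.502662*y^5 - 134.22357*y^4 + 156.249878*y^3 + 92.98446*y^2 - 33.000744*y + 33.414448)/(19.034163*y^9 + 23.739237*y^8 + 65.902275*y^7 - 15.347637*y^6 + 12.032838*y^5 - 112.3209*y^4 + 36.515512*y^3 - 31.779744*y^2 + 68.866176*y - 25.934336)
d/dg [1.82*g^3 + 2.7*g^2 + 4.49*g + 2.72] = 5.46*g^2 + 5.4*g + 4.49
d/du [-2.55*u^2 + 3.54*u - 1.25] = 3.54 - 5.1*u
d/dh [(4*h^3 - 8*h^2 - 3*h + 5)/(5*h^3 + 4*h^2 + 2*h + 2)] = (56*h^4 + 46*h^3 - 55*h^2 - 72*h - 16)/(25*h^6 + 40*h^5 + 36*h^4 + 36*h^3 + 20*h^2 + 8*h + 4)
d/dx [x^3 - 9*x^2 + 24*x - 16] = 3*x^2 - 18*x + 24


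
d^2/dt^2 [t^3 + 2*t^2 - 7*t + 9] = 6*t + 4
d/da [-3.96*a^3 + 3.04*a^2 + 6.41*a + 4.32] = -11.88*a^2 + 6.08*a + 6.41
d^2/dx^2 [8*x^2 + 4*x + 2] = 16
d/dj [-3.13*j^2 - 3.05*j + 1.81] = -6.26*j - 3.05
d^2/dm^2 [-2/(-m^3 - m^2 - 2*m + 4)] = 4*(-(3*m + 1)*(m^3 + m^2 + 2*m - 4) + (3*m^2 + 2*m + 2)^2)/(m^3 + m^2 + 2*m - 4)^3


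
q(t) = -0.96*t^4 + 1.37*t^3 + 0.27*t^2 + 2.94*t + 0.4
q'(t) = -3.84*t^3 + 4.11*t^2 + 0.54*t + 2.94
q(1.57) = 5.15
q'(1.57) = -0.94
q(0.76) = 3.07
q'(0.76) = 4.04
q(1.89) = 3.92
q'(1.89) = -7.28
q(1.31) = 4.97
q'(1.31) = 2.07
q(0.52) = 2.12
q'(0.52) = 3.79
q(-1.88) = -25.27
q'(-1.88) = 41.97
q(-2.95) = -113.80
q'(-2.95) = 135.70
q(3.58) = -80.44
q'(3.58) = -118.64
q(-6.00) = -1547.60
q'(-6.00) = 977.10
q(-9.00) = -7301.48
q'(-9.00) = 3130.35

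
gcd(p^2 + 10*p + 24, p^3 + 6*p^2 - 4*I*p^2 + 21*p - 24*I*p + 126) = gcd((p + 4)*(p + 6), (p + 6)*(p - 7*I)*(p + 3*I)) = p + 6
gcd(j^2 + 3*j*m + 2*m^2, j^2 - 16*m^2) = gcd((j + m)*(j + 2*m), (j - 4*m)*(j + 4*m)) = 1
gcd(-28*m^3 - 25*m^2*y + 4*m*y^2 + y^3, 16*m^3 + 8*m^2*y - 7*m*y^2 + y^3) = -4*m^2 - 3*m*y + y^2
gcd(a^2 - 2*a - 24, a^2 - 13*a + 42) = a - 6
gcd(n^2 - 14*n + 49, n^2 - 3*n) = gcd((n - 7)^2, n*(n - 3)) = 1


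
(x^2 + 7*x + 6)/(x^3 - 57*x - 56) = (x + 6)/(x^2 - x - 56)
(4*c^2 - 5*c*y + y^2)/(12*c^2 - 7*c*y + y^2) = (-c + y)/(-3*c + y)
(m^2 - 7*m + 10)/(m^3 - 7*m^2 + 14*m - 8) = (m - 5)/(m^2 - 5*m + 4)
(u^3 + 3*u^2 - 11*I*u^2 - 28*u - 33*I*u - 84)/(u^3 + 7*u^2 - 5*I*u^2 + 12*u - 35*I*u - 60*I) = (u^2 - 11*I*u - 28)/(u^2 + u*(4 - 5*I) - 20*I)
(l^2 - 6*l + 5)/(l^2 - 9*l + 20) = (l - 1)/(l - 4)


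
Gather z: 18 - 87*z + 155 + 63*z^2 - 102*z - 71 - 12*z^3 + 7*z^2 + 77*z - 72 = -12*z^3 + 70*z^2 - 112*z + 30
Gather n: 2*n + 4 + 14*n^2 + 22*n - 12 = 14*n^2 + 24*n - 8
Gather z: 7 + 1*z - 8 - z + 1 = 0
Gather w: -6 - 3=-9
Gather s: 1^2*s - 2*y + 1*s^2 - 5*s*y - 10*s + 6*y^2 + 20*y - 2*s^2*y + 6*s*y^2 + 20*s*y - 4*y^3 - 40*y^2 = s^2*(1 - 2*y) + s*(6*y^2 + 15*y - 9) - 4*y^3 - 34*y^2 + 18*y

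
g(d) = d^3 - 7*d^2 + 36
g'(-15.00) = 885.00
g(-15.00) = -4914.00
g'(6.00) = 24.00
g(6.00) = 0.00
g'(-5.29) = 158.01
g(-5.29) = -307.92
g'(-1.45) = 26.61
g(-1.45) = 18.23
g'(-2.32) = 48.63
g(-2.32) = -14.16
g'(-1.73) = 33.20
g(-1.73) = 9.87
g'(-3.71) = 93.23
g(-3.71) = -111.41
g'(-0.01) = 0.14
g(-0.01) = 36.00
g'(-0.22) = 3.23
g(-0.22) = 35.65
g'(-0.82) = 13.50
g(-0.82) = 30.74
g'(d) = 3*d^2 - 14*d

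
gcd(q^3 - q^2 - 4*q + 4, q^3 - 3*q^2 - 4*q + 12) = q^2 - 4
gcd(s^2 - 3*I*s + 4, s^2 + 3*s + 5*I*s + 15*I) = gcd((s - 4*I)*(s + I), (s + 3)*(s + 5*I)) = 1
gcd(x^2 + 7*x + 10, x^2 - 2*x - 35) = x + 5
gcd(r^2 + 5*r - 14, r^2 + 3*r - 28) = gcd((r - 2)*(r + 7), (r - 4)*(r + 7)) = r + 7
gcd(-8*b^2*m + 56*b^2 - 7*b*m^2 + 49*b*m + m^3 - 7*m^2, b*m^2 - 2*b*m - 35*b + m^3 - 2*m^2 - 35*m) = b*m - 7*b + m^2 - 7*m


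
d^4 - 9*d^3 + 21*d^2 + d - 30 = (d - 5)*(d - 3)*(d - 2)*(d + 1)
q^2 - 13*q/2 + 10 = (q - 4)*(q - 5/2)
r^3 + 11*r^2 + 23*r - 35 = (r - 1)*(r + 5)*(r + 7)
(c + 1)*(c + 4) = c^2 + 5*c + 4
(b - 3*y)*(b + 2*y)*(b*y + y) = b^3*y - b^2*y^2 + b^2*y - 6*b*y^3 - b*y^2 - 6*y^3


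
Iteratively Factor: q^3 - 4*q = (q - 2)*(q^2 + 2*q) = (q - 2)*(q + 2)*(q)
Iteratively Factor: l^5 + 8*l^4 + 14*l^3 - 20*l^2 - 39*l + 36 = (l - 1)*(l^4 + 9*l^3 + 23*l^2 + 3*l - 36) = (l - 1)*(l + 3)*(l^3 + 6*l^2 + 5*l - 12) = (l - 1)*(l + 3)*(l + 4)*(l^2 + 2*l - 3) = (l - 1)*(l + 3)^2*(l + 4)*(l - 1)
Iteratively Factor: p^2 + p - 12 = (p + 4)*(p - 3)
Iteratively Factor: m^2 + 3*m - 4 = (m + 4)*(m - 1)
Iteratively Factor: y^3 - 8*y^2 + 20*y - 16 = (y - 2)*(y^2 - 6*y + 8) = (y - 2)^2*(y - 4)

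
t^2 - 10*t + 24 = (t - 6)*(t - 4)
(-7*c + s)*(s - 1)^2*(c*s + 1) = -7*c^2*s^3 + 14*c^2*s^2 - 7*c^2*s + c*s^4 - 2*c*s^3 - 6*c*s^2 + 14*c*s - 7*c + s^3 - 2*s^2 + s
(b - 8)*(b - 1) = b^2 - 9*b + 8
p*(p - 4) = p^2 - 4*p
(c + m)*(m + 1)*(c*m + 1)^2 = c^3*m^3 + c^3*m^2 + c^2*m^4 + c^2*m^3 + 2*c^2*m^2 + 2*c^2*m + 2*c*m^3 + 2*c*m^2 + c*m + c + m^2 + m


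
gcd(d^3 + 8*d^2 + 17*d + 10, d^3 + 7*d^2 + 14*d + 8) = d^2 + 3*d + 2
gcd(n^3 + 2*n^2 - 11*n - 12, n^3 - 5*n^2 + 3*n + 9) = n^2 - 2*n - 3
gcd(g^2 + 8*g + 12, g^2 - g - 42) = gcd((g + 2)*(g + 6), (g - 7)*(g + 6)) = g + 6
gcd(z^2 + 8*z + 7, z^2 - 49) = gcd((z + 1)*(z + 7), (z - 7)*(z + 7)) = z + 7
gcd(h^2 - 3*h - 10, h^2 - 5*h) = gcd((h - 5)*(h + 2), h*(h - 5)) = h - 5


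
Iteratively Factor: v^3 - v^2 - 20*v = (v + 4)*(v^2 - 5*v) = v*(v + 4)*(v - 5)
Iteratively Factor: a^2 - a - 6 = (a - 3)*(a + 2)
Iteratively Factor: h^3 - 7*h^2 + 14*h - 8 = (h - 1)*(h^2 - 6*h + 8) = (h - 4)*(h - 1)*(h - 2)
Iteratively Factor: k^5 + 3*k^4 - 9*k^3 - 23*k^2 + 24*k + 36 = (k + 1)*(k^4 + 2*k^3 - 11*k^2 - 12*k + 36) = (k - 2)*(k + 1)*(k^3 + 4*k^2 - 3*k - 18) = (k - 2)*(k + 1)*(k + 3)*(k^2 + k - 6) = (k - 2)*(k + 1)*(k + 3)^2*(k - 2)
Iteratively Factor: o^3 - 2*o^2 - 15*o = (o)*(o^2 - 2*o - 15) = o*(o - 5)*(o + 3)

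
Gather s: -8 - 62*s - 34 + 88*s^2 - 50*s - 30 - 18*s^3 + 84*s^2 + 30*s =-18*s^3 + 172*s^2 - 82*s - 72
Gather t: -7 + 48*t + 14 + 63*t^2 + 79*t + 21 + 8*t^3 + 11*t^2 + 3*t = 8*t^3 + 74*t^2 + 130*t + 28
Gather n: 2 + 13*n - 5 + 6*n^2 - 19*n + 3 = 6*n^2 - 6*n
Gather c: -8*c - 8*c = -16*c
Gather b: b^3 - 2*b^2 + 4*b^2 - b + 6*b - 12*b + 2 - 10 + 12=b^3 + 2*b^2 - 7*b + 4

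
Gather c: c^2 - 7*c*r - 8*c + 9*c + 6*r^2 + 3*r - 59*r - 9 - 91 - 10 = c^2 + c*(1 - 7*r) + 6*r^2 - 56*r - 110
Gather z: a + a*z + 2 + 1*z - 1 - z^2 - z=a*z + a - z^2 + 1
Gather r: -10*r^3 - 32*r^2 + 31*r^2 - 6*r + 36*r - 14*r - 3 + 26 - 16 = -10*r^3 - r^2 + 16*r + 7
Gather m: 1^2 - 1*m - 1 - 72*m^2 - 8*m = -72*m^2 - 9*m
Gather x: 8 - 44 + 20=-16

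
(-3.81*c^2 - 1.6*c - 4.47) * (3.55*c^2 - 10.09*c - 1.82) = -13.5255*c^4 + 32.7629*c^3 + 7.2097*c^2 + 48.0143*c + 8.1354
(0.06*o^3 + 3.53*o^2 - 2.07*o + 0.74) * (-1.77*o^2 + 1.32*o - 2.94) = -0.1062*o^5 - 6.1689*o^4 + 8.1471*o^3 - 14.4204*o^2 + 7.0626*o - 2.1756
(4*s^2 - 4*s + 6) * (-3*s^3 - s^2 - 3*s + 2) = -12*s^5 + 8*s^4 - 26*s^3 + 14*s^2 - 26*s + 12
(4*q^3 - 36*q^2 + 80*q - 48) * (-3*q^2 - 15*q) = -12*q^5 + 48*q^4 + 300*q^3 - 1056*q^2 + 720*q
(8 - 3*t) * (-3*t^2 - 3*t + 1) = 9*t^3 - 15*t^2 - 27*t + 8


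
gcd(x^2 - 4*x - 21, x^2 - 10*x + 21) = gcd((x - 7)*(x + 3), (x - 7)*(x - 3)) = x - 7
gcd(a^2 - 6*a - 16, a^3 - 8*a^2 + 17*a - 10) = 1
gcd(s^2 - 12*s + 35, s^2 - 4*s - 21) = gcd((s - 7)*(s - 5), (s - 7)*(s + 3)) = s - 7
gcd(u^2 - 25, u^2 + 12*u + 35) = u + 5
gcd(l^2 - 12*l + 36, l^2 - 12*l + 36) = l^2 - 12*l + 36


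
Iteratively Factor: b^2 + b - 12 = (b + 4)*(b - 3)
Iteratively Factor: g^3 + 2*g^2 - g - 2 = (g + 1)*(g^2 + g - 2) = (g - 1)*(g + 1)*(g + 2)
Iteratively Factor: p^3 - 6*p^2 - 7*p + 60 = (p + 3)*(p^2 - 9*p + 20) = (p - 5)*(p + 3)*(p - 4)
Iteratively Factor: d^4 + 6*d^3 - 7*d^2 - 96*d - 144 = (d + 3)*(d^3 + 3*d^2 - 16*d - 48) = (d - 4)*(d + 3)*(d^2 + 7*d + 12) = (d - 4)*(d + 3)^2*(d + 4)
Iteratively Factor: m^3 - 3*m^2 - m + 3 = (m - 3)*(m^2 - 1) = (m - 3)*(m - 1)*(m + 1)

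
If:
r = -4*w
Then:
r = -4*w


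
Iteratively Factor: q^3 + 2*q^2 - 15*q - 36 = (q + 3)*(q^2 - q - 12) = (q - 4)*(q + 3)*(q + 3)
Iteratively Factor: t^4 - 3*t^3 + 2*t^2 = (t - 2)*(t^3 - t^2) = t*(t - 2)*(t^2 - t) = t^2*(t - 2)*(t - 1)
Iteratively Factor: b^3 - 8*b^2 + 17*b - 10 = (b - 5)*(b^2 - 3*b + 2) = (b - 5)*(b - 2)*(b - 1)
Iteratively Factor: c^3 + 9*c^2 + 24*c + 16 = (c + 4)*(c^2 + 5*c + 4) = (c + 4)^2*(c + 1)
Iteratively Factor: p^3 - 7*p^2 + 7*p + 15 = (p + 1)*(p^2 - 8*p + 15) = (p - 3)*(p + 1)*(p - 5)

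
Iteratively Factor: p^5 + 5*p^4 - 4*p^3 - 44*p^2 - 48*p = (p + 2)*(p^4 + 3*p^3 - 10*p^2 - 24*p) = (p + 2)^2*(p^3 + p^2 - 12*p) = (p - 3)*(p + 2)^2*(p^2 + 4*p) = p*(p - 3)*(p + 2)^2*(p + 4)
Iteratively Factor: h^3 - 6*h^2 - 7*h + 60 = (h - 5)*(h^2 - h - 12) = (h - 5)*(h + 3)*(h - 4)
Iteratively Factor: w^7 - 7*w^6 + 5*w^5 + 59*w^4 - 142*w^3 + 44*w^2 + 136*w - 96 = (w + 3)*(w^6 - 10*w^5 + 35*w^4 - 46*w^3 - 4*w^2 + 56*w - 32) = (w - 2)*(w + 3)*(w^5 - 8*w^4 + 19*w^3 - 8*w^2 - 20*w + 16) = (w - 2)^2*(w + 3)*(w^4 - 6*w^3 + 7*w^2 + 6*w - 8) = (w - 4)*(w - 2)^2*(w + 3)*(w^3 - 2*w^2 - w + 2) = (w - 4)*(w - 2)^3*(w + 3)*(w^2 - 1) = (w - 4)*(w - 2)^3*(w - 1)*(w + 3)*(w + 1)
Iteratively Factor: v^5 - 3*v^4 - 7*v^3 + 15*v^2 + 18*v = (v - 3)*(v^4 - 7*v^2 - 6*v) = (v - 3)*(v + 1)*(v^3 - v^2 - 6*v) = (v - 3)^2*(v + 1)*(v^2 + 2*v) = (v - 3)^2*(v + 1)*(v + 2)*(v)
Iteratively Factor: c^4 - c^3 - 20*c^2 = (c)*(c^3 - c^2 - 20*c) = c*(c - 5)*(c^2 + 4*c) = c*(c - 5)*(c + 4)*(c)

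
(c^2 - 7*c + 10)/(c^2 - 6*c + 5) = (c - 2)/(c - 1)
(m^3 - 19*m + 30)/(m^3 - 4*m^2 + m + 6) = (m + 5)/(m + 1)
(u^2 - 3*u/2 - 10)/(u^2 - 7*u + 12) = (u + 5/2)/(u - 3)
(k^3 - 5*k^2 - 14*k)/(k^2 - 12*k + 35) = k*(k + 2)/(k - 5)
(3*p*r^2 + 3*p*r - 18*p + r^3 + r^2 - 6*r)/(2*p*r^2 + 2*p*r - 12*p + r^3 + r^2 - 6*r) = (3*p + r)/(2*p + r)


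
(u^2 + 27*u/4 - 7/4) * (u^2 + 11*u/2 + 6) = u^4 + 49*u^3/4 + 331*u^2/8 + 247*u/8 - 21/2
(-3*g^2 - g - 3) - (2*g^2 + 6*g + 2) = -5*g^2 - 7*g - 5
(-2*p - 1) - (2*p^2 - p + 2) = -2*p^2 - p - 3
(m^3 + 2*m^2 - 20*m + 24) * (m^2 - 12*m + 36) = m^5 - 10*m^4 - 8*m^3 + 336*m^2 - 1008*m + 864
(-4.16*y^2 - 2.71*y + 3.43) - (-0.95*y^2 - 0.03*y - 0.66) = -3.21*y^2 - 2.68*y + 4.09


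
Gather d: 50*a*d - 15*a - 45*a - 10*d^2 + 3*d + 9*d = -60*a - 10*d^2 + d*(50*a + 12)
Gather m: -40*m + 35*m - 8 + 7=-5*m - 1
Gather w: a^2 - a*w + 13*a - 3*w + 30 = a^2 + 13*a + w*(-a - 3) + 30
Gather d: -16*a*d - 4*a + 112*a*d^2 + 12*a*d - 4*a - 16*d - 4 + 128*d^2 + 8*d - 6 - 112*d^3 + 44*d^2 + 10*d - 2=-8*a - 112*d^3 + d^2*(112*a + 172) + d*(2 - 4*a) - 12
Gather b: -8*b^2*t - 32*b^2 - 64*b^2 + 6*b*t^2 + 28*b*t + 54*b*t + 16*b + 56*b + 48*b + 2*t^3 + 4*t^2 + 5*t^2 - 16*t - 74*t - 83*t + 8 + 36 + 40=b^2*(-8*t - 96) + b*(6*t^2 + 82*t + 120) + 2*t^3 + 9*t^2 - 173*t + 84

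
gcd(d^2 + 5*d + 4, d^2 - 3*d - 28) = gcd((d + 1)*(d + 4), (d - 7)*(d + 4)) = d + 4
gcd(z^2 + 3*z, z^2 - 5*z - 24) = z + 3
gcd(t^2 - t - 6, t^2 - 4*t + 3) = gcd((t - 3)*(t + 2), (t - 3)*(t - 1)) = t - 3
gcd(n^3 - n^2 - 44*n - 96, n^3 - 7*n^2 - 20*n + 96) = n^2 - 4*n - 32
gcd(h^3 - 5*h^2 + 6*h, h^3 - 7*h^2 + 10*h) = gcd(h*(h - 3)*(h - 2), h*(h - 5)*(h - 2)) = h^2 - 2*h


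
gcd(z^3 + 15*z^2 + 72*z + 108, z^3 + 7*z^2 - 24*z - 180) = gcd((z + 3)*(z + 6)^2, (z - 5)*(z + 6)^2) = z^2 + 12*z + 36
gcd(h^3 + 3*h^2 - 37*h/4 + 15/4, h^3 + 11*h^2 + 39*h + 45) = h + 5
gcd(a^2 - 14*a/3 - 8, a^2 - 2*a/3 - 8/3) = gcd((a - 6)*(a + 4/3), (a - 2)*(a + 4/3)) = a + 4/3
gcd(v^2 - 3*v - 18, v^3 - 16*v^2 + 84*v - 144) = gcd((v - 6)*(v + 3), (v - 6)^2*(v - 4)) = v - 6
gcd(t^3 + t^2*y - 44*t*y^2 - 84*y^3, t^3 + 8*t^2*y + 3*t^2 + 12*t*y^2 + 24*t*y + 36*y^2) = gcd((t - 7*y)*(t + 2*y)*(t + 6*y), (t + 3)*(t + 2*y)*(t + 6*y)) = t^2 + 8*t*y + 12*y^2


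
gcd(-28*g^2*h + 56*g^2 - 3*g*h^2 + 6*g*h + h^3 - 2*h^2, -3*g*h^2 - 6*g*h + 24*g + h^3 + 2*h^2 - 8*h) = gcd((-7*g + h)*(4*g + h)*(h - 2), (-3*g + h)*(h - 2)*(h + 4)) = h - 2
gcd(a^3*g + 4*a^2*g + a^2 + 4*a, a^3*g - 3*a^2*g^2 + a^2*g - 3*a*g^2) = a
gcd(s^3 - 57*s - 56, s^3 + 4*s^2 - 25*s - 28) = s^2 + 8*s + 7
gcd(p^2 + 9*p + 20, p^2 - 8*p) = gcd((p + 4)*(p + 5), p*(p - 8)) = 1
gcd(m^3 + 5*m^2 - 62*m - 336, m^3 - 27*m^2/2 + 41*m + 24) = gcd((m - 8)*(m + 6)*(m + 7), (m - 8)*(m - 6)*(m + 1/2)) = m - 8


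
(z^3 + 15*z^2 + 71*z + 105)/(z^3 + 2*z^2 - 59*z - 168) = (z + 5)/(z - 8)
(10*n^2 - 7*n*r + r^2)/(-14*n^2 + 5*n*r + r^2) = (-5*n + r)/(7*n + r)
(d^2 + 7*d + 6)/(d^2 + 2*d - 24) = (d + 1)/(d - 4)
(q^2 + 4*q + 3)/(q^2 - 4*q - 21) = (q + 1)/(q - 7)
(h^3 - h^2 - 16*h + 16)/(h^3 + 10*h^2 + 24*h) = (h^2 - 5*h + 4)/(h*(h + 6))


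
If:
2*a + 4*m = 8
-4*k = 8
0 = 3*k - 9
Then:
No Solution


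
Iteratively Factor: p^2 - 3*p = (p - 3)*(p)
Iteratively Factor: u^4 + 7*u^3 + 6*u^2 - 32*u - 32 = (u + 1)*(u^3 + 6*u^2 - 32) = (u + 1)*(u + 4)*(u^2 + 2*u - 8) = (u - 2)*(u + 1)*(u + 4)*(u + 4)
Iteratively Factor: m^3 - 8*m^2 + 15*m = (m - 3)*(m^2 - 5*m) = (m - 5)*(m - 3)*(m)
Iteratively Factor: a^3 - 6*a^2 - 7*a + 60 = (a - 4)*(a^2 - 2*a - 15) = (a - 4)*(a + 3)*(a - 5)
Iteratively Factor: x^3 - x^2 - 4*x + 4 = (x + 2)*(x^2 - 3*x + 2) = (x - 1)*(x + 2)*(x - 2)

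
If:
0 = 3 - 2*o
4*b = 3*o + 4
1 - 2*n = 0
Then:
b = 17/8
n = 1/2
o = 3/2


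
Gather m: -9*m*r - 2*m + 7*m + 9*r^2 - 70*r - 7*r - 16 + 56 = m*(5 - 9*r) + 9*r^2 - 77*r + 40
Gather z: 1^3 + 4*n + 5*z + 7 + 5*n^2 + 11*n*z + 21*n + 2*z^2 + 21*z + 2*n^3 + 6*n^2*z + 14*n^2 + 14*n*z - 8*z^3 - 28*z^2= 2*n^3 + 19*n^2 + 25*n - 8*z^3 - 26*z^2 + z*(6*n^2 + 25*n + 26) + 8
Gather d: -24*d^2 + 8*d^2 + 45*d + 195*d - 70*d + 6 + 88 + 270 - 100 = -16*d^2 + 170*d + 264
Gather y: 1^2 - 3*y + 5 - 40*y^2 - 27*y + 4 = -40*y^2 - 30*y + 10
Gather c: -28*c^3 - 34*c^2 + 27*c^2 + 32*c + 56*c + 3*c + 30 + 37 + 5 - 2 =-28*c^3 - 7*c^2 + 91*c + 70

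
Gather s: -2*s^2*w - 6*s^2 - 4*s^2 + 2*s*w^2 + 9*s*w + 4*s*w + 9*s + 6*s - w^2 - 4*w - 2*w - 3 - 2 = s^2*(-2*w - 10) + s*(2*w^2 + 13*w + 15) - w^2 - 6*w - 5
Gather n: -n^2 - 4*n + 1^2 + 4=-n^2 - 4*n + 5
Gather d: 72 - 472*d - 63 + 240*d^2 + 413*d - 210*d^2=30*d^2 - 59*d + 9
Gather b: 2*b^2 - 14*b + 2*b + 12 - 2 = 2*b^2 - 12*b + 10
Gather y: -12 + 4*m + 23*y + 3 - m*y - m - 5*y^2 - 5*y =3*m - 5*y^2 + y*(18 - m) - 9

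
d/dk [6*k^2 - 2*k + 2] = 12*k - 2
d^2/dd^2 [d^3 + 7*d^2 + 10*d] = 6*d + 14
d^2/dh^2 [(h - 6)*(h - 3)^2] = 6*h - 24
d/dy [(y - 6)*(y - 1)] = 2*y - 7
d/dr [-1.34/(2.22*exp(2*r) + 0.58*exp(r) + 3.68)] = (5.9496*exp(r) + 0.7772)*exp(r)/(2.22*exp(2*r) + 0.58*exp(r) + 3.68)^2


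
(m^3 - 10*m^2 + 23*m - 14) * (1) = m^3 - 10*m^2 + 23*m - 14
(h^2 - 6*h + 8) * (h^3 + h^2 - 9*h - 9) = h^5 - 5*h^4 - 7*h^3 + 53*h^2 - 18*h - 72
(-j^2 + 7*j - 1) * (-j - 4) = j^3 - 3*j^2 - 27*j + 4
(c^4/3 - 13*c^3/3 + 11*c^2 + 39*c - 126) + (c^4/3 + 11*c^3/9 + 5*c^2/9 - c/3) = 2*c^4/3 - 28*c^3/9 + 104*c^2/9 + 116*c/3 - 126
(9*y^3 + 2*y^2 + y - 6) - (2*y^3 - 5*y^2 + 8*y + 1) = 7*y^3 + 7*y^2 - 7*y - 7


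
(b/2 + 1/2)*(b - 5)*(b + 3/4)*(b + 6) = b^4/2 + 11*b^3/8 - 55*b^2/4 - 207*b/8 - 45/4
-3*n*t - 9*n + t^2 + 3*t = (-3*n + t)*(t + 3)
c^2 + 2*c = c*(c + 2)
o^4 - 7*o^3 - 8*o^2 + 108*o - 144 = (o - 6)*(o - 3)*(o - 2)*(o + 4)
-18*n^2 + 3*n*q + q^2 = (-3*n + q)*(6*n + q)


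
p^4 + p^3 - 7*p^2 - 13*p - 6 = (p - 3)*(p + 1)^2*(p + 2)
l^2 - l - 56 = (l - 8)*(l + 7)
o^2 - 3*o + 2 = (o - 2)*(o - 1)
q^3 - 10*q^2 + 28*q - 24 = (q - 6)*(q - 2)^2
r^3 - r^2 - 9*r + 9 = (r - 3)*(r - 1)*(r + 3)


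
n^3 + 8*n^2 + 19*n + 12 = (n + 1)*(n + 3)*(n + 4)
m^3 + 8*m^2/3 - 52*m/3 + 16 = (m - 2)*(m - 4/3)*(m + 6)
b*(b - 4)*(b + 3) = b^3 - b^2 - 12*b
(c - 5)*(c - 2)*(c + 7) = c^3 - 39*c + 70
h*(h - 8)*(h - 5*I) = h^3 - 8*h^2 - 5*I*h^2 + 40*I*h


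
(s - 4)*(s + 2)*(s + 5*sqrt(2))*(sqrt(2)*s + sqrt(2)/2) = sqrt(2)*s^4 - 3*sqrt(2)*s^3/2 + 10*s^3 - 15*s^2 - 9*sqrt(2)*s^2 - 90*s - 4*sqrt(2)*s - 40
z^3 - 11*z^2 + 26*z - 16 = (z - 8)*(z - 2)*(z - 1)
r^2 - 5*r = r*(r - 5)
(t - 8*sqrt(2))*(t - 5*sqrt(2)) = t^2 - 13*sqrt(2)*t + 80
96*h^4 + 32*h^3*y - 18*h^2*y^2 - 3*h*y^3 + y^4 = (-4*h + y)^2*(2*h + y)*(3*h + y)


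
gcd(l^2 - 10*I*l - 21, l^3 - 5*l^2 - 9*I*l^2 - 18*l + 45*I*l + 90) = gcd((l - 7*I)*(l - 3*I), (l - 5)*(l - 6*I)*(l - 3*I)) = l - 3*I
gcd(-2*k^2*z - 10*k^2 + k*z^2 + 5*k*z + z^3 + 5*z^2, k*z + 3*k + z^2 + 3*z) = 1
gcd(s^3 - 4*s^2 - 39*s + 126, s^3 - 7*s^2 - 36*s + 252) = s^2 - s - 42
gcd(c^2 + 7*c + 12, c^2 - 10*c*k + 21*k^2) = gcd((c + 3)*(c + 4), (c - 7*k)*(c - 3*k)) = 1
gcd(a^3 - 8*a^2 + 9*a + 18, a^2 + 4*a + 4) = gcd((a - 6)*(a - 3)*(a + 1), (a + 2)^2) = 1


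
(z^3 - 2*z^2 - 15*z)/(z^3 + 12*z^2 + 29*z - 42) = z*(z^2 - 2*z - 15)/(z^3 + 12*z^2 + 29*z - 42)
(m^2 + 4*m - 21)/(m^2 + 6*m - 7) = (m - 3)/(m - 1)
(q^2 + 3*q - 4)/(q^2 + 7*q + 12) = (q - 1)/(q + 3)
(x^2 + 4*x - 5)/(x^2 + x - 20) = (x - 1)/(x - 4)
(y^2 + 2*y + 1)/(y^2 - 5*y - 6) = (y + 1)/(y - 6)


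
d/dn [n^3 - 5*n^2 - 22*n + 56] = 3*n^2 - 10*n - 22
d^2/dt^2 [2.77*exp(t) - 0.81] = 2.77*exp(t)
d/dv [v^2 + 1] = 2*v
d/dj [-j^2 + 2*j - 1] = 2 - 2*j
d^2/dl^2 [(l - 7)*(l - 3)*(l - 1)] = 6*l - 22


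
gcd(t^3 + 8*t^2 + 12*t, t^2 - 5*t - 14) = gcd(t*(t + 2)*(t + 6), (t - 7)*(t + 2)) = t + 2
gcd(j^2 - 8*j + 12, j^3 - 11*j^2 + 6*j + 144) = j - 6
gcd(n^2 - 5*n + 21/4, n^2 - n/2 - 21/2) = n - 7/2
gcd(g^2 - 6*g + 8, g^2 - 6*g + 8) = g^2 - 6*g + 8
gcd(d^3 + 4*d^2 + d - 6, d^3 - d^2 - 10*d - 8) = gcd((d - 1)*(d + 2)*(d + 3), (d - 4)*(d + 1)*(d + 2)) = d + 2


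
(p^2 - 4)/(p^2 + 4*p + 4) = (p - 2)/(p + 2)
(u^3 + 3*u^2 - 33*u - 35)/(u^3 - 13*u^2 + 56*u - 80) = (u^2 + 8*u + 7)/(u^2 - 8*u + 16)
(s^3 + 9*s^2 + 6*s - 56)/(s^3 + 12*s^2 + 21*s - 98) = (s + 4)/(s + 7)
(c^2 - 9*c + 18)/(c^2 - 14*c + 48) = (c - 3)/(c - 8)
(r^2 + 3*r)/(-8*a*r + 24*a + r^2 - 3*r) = r*(r + 3)/(-8*a*r + 24*a + r^2 - 3*r)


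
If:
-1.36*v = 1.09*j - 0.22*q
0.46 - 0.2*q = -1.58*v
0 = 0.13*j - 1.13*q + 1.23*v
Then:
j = 0.35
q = -0.32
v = -0.33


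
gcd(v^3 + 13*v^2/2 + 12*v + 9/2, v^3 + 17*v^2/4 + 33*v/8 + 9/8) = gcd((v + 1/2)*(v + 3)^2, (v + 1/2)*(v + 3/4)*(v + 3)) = v^2 + 7*v/2 + 3/2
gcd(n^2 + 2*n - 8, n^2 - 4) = n - 2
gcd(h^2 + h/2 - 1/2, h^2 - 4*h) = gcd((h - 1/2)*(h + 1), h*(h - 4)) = 1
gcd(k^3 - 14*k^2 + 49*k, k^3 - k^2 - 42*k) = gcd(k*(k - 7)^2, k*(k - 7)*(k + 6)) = k^2 - 7*k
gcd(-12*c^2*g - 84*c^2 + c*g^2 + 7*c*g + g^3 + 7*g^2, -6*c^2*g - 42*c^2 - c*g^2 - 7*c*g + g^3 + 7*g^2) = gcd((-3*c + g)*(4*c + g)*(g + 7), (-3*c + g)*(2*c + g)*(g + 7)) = 3*c*g + 21*c - g^2 - 7*g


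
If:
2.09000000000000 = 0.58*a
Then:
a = 3.60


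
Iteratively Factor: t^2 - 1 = (t + 1)*(t - 1)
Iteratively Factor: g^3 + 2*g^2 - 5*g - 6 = (g - 2)*(g^2 + 4*g + 3) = (g - 2)*(g + 1)*(g + 3)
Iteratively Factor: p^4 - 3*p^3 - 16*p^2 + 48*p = (p - 3)*(p^3 - 16*p) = (p - 4)*(p - 3)*(p^2 + 4*p) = (p - 4)*(p - 3)*(p + 4)*(p)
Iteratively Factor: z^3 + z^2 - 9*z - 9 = (z - 3)*(z^2 + 4*z + 3) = (z - 3)*(z + 1)*(z + 3)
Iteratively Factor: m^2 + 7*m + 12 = (m + 4)*(m + 3)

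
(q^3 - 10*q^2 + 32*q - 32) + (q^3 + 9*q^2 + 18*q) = 2*q^3 - q^2 + 50*q - 32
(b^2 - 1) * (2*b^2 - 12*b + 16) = 2*b^4 - 12*b^3 + 14*b^2 + 12*b - 16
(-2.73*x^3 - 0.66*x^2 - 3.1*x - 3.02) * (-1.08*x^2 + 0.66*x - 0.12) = 2.9484*x^5 - 1.089*x^4 + 3.24*x^3 + 1.2948*x^2 - 1.6212*x + 0.3624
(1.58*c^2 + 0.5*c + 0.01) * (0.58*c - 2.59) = 0.9164*c^3 - 3.8022*c^2 - 1.2892*c - 0.0259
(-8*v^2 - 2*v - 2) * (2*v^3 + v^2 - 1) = -16*v^5 - 12*v^4 - 6*v^3 + 6*v^2 + 2*v + 2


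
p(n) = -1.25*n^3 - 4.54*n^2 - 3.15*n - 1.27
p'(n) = -3.75*n^2 - 9.08*n - 3.15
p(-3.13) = 2.44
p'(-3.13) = -11.47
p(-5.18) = 66.97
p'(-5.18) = -56.74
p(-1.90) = -3.10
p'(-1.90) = 0.56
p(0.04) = -1.40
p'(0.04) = -3.52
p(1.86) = -30.88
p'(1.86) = -33.01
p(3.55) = -125.59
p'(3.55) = -82.64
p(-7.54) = 300.20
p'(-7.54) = -147.88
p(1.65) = -24.44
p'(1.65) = -28.34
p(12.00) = -2852.83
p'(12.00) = -652.11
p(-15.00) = 3243.23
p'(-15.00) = -710.70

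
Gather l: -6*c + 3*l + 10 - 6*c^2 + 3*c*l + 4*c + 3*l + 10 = -6*c^2 - 2*c + l*(3*c + 6) + 20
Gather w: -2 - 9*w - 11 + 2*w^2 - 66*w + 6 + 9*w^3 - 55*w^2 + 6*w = 9*w^3 - 53*w^2 - 69*w - 7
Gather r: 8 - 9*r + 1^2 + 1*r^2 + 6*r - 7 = r^2 - 3*r + 2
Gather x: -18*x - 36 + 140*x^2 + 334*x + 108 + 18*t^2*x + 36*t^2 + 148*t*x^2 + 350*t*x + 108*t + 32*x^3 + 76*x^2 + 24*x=36*t^2 + 108*t + 32*x^3 + x^2*(148*t + 216) + x*(18*t^2 + 350*t + 340) + 72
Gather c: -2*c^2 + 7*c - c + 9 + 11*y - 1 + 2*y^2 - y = -2*c^2 + 6*c + 2*y^2 + 10*y + 8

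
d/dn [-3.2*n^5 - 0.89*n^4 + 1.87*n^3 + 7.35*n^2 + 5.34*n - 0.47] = -16.0*n^4 - 3.56*n^3 + 5.61*n^2 + 14.7*n + 5.34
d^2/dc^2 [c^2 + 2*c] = 2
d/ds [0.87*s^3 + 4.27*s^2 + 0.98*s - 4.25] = 2.61*s^2 + 8.54*s + 0.98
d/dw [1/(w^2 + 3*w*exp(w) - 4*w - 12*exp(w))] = (-3*w*exp(w) - 2*w + 9*exp(w) + 4)/(w^2 + 3*w*exp(w) - 4*w - 12*exp(w))^2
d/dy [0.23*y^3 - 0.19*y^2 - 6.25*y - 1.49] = 0.69*y^2 - 0.38*y - 6.25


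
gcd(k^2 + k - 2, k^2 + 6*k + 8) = k + 2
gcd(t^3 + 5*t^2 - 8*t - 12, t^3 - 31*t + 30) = t + 6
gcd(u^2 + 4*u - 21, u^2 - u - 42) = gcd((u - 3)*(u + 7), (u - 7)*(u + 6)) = 1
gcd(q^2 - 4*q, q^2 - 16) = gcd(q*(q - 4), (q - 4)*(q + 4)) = q - 4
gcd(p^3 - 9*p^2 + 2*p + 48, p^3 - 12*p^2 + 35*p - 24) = p^2 - 11*p + 24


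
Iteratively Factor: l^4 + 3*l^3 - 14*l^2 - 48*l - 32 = (l + 1)*(l^3 + 2*l^2 - 16*l - 32) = (l + 1)*(l + 2)*(l^2 - 16) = (l - 4)*(l + 1)*(l + 2)*(l + 4)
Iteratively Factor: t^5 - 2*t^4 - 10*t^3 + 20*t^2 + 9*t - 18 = (t + 3)*(t^4 - 5*t^3 + 5*t^2 + 5*t - 6) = (t - 3)*(t + 3)*(t^3 - 2*t^2 - t + 2) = (t - 3)*(t - 2)*(t + 3)*(t^2 - 1) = (t - 3)*(t - 2)*(t - 1)*(t + 3)*(t + 1)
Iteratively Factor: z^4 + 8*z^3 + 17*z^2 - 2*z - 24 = (z - 1)*(z^3 + 9*z^2 + 26*z + 24) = (z - 1)*(z + 4)*(z^2 + 5*z + 6) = (z - 1)*(z + 2)*(z + 4)*(z + 3)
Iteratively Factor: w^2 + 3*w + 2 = (w + 1)*(w + 2)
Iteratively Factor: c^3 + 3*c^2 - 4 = (c - 1)*(c^2 + 4*c + 4) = (c - 1)*(c + 2)*(c + 2)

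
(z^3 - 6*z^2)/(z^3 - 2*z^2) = (z - 6)/(z - 2)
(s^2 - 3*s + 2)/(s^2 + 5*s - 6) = (s - 2)/(s + 6)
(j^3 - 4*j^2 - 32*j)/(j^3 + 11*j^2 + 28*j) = (j - 8)/(j + 7)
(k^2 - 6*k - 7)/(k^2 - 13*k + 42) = (k + 1)/(k - 6)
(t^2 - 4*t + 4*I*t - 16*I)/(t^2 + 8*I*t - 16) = (t - 4)/(t + 4*I)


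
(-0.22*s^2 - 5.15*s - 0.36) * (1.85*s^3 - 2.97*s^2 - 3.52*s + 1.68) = -0.407*s^5 - 8.8741*s^4 + 15.4039*s^3 + 18.8276*s^2 - 7.3848*s - 0.6048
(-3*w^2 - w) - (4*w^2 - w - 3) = 3 - 7*w^2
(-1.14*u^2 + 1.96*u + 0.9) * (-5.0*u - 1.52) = 5.7*u^3 - 8.0672*u^2 - 7.4792*u - 1.368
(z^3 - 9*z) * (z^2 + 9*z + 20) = z^5 + 9*z^4 + 11*z^3 - 81*z^2 - 180*z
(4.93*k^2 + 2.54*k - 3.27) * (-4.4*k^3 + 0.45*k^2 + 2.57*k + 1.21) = -21.692*k^5 - 8.9575*k^4 + 28.2011*k^3 + 11.0216*k^2 - 5.3305*k - 3.9567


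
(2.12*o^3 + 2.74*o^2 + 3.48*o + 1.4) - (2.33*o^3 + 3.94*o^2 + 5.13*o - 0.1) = -0.21*o^3 - 1.2*o^2 - 1.65*o + 1.5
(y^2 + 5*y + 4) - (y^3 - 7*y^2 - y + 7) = -y^3 + 8*y^2 + 6*y - 3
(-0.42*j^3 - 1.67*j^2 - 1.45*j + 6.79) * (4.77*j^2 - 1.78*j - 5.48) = -2.0034*j^5 - 7.2183*j^4 - 1.6423*j^3 + 44.1209*j^2 - 4.1402*j - 37.2092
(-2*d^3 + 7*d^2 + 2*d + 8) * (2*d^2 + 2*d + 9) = -4*d^5 + 10*d^4 + 83*d^2 + 34*d + 72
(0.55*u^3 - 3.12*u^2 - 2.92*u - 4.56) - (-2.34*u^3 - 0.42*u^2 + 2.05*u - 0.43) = 2.89*u^3 - 2.7*u^2 - 4.97*u - 4.13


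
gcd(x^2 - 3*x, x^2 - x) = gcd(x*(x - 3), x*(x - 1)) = x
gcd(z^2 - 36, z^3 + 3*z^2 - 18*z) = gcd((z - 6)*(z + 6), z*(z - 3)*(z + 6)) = z + 6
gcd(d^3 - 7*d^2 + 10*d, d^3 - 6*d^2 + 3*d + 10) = d^2 - 7*d + 10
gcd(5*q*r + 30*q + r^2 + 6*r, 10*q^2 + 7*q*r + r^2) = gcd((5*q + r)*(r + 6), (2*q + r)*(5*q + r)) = 5*q + r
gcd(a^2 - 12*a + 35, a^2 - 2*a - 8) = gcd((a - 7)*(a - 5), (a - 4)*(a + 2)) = 1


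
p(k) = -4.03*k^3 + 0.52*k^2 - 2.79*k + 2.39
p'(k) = -12.09*k^2 + 1.04*k - 2.79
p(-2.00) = 42.29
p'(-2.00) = -53.23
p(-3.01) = 125.40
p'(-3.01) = -115.46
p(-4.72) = 450.91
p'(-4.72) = -277.04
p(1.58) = -16.62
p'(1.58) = -31.33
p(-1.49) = 21.03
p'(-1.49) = -31.18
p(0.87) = -2.30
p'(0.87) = -11.04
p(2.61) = -73.00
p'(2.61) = -82.43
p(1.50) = -14.23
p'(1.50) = -28.43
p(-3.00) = 124.25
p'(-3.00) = -114.72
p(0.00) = 2.39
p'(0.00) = -2.79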